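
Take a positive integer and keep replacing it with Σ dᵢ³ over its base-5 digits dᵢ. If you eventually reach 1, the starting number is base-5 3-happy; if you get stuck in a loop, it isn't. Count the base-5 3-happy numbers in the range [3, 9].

3: 3 → 27 → 9 → 65 → 35 → 9  — not base-5 3-happy
4: 4 → 64 → 80 → 28 → 28  — not base-5 3-happy
5: 5 → 1  — base-5 3-happy
6: 6 → 2 → 8 → 28 → 28  — not base-5 3-happy
7: 7 → 9 → 65 → 35 → 9  — not base-5 3-happy
8: 8 → 28 → 28  — not base-5 3-happy
9: 9 → 65 → 35 → 9  — not base-5 3-happy
base-5 3-happy: 5

1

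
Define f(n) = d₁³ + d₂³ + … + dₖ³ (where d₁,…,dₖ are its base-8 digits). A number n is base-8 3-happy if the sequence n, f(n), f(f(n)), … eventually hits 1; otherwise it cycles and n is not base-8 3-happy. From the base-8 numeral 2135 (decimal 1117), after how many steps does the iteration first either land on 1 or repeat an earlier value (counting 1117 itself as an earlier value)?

1117 = (2,1,3,5)_8 → 2³ + 1³ + 3³ + 5³ = 161
161 = (2,4,1)_8 → 2³ + 4³ + 1³ = 73
73 = (1,1,1)_8 → 1³ + 1³ + 1³ = 3
3 = (3)_8 → 3³ = 27
27 = (3,3)_8 → 3³ + 3³ = 54
54 = (6,6)_8 → 6³ + 6³ = 432
432 = (6,6,0)_8 → 6³ + 6³ + 0³ = 432  — 432 repeats.
That took 7 steps.

7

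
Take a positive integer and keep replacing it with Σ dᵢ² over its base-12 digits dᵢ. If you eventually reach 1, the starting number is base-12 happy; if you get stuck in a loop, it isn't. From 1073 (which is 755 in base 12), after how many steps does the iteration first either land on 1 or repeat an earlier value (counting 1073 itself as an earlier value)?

1073 = (7,5,5)_12 → 7² + 5² + 5² = 49 + 25 + 25 = 99
99 = (8,3)_12 → 8² + 3² = 64 + 9 = 73
73 = (6,1)_12 → 6² + 1² = 36 + 1 = 37
37 = (3,1)_12 → 3² + 1² = 9 + 1 = 10
10 = (10)_12 → 10² = 100
100 = (8,4)_12 → 8² + 4² = 64 + 16 = 80
80 = (6,8)_12 → 6² + 8² = 36 + 64 = 100  — 100 repeats.
That took 7 steps.

7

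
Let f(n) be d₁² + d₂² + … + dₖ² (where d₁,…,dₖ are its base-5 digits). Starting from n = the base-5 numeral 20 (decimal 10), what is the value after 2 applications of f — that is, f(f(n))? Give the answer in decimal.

10 = (2,0)_5 → 2² + 0² = 4 + 0 = 4
4 = (4)_5 → 4² = 16

16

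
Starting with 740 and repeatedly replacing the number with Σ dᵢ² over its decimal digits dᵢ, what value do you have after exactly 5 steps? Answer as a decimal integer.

89

740 → 7² + 4² + 0² = 49 + 16 + 0 = 65
65 → 6² + 5² = 36 + 25 = 61
61 → 6² + 1² = 36 + 1 = 37
37 → 3² + 7² = 9 + 49 = 58
58 → 5² + 8² = 25 + 64 = 89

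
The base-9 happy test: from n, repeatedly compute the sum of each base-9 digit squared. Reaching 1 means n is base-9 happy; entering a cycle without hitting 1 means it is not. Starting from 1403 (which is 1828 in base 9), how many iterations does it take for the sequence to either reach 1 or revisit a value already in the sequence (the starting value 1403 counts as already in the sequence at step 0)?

1403 = (1,8,2,8)_9 → 1² + 8² + 2² + 8² = 1 + 64 + 4 + 64 = 133
133 = (1,5,7)_9 → 1² + 5² + 7² = 1 + 25 + 49 = 75
75 = (8,3)_9 → 8² + 3² = 64 + 9 = 73
73 = (8,1)_9 → 8² + 1² = 64 + 1 = 65
65 = (7,2)_9 → 7² + 2² = 49 + 4 = 53
53 = (5,8)_9 → 5² + 8² = 25 + 64 = 89
89 = (1,0,8)_9 → 1² + 0² + 8² = 1 + 0 + 64 = 65  — 65 repeats.
That took 7 steps.

7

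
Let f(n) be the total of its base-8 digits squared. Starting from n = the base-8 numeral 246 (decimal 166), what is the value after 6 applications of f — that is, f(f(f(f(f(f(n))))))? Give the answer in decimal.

166 = (2,4,6)_8 → 2² + 4² + 6² = 56
56 = (7,0)_8 → 7² + 0² = 49
49 = (6,1)_8 → 6² + 1² = 37
37 = (4,5)_8 → 4² + 5² = 41
41 = (5,1)_8 → 5² + 1² = 26
26 = (3,2)_8 → 3² + 2² = 13

13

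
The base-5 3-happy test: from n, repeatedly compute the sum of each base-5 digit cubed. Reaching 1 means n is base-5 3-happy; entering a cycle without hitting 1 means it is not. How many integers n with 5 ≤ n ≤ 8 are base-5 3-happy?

1

5: 5 → 1  (reaches 1)
6: 6 → 2 → 8 → 28 → 28  (repeats 28)
7: 7 → 9 → 65 → 35 → 9  (repeats 9)
8: 8 → 28 → 28  (repeats 28)
base-5 3-happy: 5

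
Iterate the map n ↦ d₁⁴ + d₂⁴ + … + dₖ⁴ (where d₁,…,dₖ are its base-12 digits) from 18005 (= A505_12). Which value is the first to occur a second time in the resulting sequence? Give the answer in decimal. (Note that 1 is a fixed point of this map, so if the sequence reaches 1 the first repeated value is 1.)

20016

18005 = (10,5,0,5)_12 → 10⁴ + 5⁴ + 0⁴ + 5⁴ = 10000 + 625 + 0 + 625 = 11250
11250 = (6,6,1,6)_12 → 6⁴ + 6⁴ + 1⁴ + 6⁴ = 1296 + 1296 + 1 + 1296 = 3889
3889 = (2,3,0,1)_12 → 2⁴ + 3⁴ + 0⁴ + 1⁴ = 16 + 81 + 0 + 1 = 98
98 = (8,2)_12 → 8⁴ + 2⁴ = 4096 + 16 = 4112
4112 = (2,4,6,8)_12 → 2⁴ + 4⁴ + 6⁴ + 8⁴ = 16 + 256 + 1296 + 4096 = 5664
5664 = (3,3,4,0)_12 → 3⁴ + 3⁴ + 4⁴ + 0⁴ = 81 + 81 + 256 + 0 = 418
418 = (2,10,10)_12 → 2⁴ + 10⁴ + 10⁴ = 16 + 10000 + 10000 = 20016
20016 = (11,7,0,0)_12 → 11⁴ + 7⁴ + 0⁴ + 0⁴ = 14641 + 2401 + 0 + 0 = 17042
17042 = (9,10,4,2)_12 → 9⁴ + 10⁴ + 4⁴ + 2⁴ = 6561 + 10000 + 256 + 16 = 16833
16833 = (9,8,10,9)_12 → 9⁴ + 8⁴ + 10⁴ + 9⁴ = 6561 + 4096 + 10000 + 6561 = 27218
27218 = (1,3,9,0,2)_12 → 1⁴ + 3⁴ + 9⁴ + 0⁴ + 2⁴ = 1 + 81 + 6561 + 0 + 16 = 6659
6659 = (3,10,2,11)_12 → 3⁴ + 10⁴ + 2⁴ + 11⁴ = 81 + 10000 + 16 + 14641 = 24738
24738 = (1,2,3,9,6)_12 → 1⁴ + 2⁴ + 3⁴ + 9⁴ + 6⁴ = 1 + 16 + 81 + 6561 + 1296 = 7955
7955 = (4,7,2,11)_12 → 4⁴ + 7⁴ + 2⁴ + 11⁴ = 256 + 2401 + 16 + 14641 = 17314
17314 = (10,0,2,10)_12 → 10⁴ + 0⁴ + 2⁴ + 10⁴ = 10000 + 0 + 16 + 10000 = 20016  — 20016 already appeared earlier.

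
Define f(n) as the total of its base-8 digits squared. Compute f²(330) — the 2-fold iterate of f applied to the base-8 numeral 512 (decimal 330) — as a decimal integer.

45

330 = (5,1,2)_8 → 5² + 1² + 2² = 25 + 1 + 4 = 30
30 = (3,6)_8 → 3² + 6² = 9 + 36 = 45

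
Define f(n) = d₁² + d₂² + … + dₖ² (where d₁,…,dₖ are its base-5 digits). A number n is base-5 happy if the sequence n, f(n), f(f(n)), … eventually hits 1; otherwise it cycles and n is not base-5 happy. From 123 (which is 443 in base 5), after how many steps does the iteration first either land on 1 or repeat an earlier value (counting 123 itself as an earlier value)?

4

123 = (4,4,3)_5 → 4² + 4² + 3² = 41
41 = (1,3,1)_5 → 1² + 3² + 1² = 11
11 = (2,1)_5 → 2² + 1² = 5
5 = (1,0)_5 → 1² + 0² = 1  — reached 1.
That took 4 steps.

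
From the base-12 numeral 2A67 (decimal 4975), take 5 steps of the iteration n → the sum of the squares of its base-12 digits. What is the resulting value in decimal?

89

4975 = (2,10,6,7)_12 → 189
189 = (1,3,9)_12 → 91
91 = (7,7)_12 → 98
98 = (8,2)_12 → 68
68 = (5,8)_12 → 89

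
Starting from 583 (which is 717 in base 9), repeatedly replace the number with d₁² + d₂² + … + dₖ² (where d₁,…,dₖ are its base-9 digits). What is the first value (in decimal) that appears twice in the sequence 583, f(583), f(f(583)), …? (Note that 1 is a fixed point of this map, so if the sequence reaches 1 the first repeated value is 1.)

583 = (7,1,7)_9 → 7² + 1² + 7² = 99
99 = (1,2,0)_9 → 1² + 2² + 0² = 5
5 = (5)_9 → 5² = 25
25 = (2,7)_9 → 2² + 7² = 53
53 = (5,8)_9 → 5² + 8² = 89
89 = (1,0,8)_9 → 1² + 0² + 8² = 65
65 = (7,2)_9 → 7² + 2² = 53  — 53 already appeared earlier.

53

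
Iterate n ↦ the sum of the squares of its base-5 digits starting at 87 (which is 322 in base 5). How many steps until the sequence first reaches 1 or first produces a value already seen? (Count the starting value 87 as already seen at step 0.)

3

87 = (3,2,2)_5 → 3² + 2² + 2² = 17
17 = (3,2)_5 → 3² + 2² = 13
13 = (2,3)_5 → 2² + 3² = 13  — 13 repeats.
That took 3 steps.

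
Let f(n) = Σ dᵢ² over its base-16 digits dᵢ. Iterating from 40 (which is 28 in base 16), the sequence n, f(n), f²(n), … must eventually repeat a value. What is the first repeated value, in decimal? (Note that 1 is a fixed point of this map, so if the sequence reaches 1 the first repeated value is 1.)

1

40 = (2,8)_16 → 68
68 = (4,4)_16 → 32
32 = (2,0)_16 → 4
4 = (4)_16 → 16
16 = (1,0)_16 → 1  — reached the fixed point 1.
1 → 1, so 1 is the first repeated value.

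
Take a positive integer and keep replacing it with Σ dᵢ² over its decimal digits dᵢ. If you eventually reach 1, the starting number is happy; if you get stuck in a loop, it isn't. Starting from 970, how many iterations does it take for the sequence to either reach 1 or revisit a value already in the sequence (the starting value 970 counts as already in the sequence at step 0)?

3

970 → 9² + 7² + 0² = 81 + 49 + 0 = 130
130 → 1² + 3² + 0² = 1 + 9 + 0 = 10
10 → 1² + 0² = 1 + 0 = 1  — reached 1.
That took 3 steps.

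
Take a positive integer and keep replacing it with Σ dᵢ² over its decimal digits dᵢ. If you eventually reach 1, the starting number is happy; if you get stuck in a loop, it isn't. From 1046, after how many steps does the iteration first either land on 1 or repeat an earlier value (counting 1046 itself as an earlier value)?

14

1046 → 1² + 0² + 4² + 6² = 53
53 → 5² + 3² = 34
34 → 3² + 4² = 25
25 → 2² + 5² = 29
29 → 2² + 9² = 85
85 → 8² + 5² = 89
89 → 8² + 9² = 145
145 → 1² + 4² + 5² = 42
42 → 4² + 2² = 20
20 → 2² + 0² = 4
4 → 4² = 16
16 → 1² + 6² = 37
37 → 3² + 7² = 58
58 → 5² + 8² = 89  — 89 repeats.
That took 14 steps.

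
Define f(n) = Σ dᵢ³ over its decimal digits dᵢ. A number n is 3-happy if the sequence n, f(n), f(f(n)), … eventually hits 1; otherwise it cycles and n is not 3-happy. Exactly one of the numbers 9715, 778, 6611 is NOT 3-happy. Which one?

9715: 9715 → 1198 → 1243 → 100 → 1  — reaches 1 (3-happy)
778: 778 → 1198 → 1243 → 100 → 1  — reaches 1 (3-happy)
6611: 6611 → 434 → 155 → 251 → 134 → 92 → 737 → 713 → 371 → 371  — repeats 371 (not 3-happy)

6611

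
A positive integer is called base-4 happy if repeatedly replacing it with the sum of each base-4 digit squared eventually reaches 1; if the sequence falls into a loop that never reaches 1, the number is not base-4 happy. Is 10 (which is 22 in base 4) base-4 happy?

10 = (2,2)_4 → 2² + 2² = 8
8 = (2,0)_4 → 2² + 0² = 4
4 = (1,0)_4 → 1² + 0² = 1  — reached 1.

base-4 happy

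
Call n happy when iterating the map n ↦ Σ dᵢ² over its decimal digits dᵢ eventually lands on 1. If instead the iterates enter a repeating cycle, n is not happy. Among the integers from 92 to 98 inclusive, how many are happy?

92: 92 → 85 → 89 → 145 → 42 → 20 → 4 → 16 → 37 → 58 → 89  (repeats 89)
93: 93 → 90 → 81 → 65 → 61 → 37 → 58 → 89 → 145 → 42 → 20 → 4 → 16 → 37  (repeats 37)
94: 94 → 97 → 130 → 10 → 1  (reaches 1)
95: 95 → 106 → 37 → 58 → 89 → 145 → 42 → 20 → 4 → 16 → 37  (repeats 37)
96: 96 → 117 → 51 → 26 → 40 → 16 → 37 → 58 → 89 → 145 → 42 → 20 → 4 → 16  (repeats 16)
97: 97 → 130 → 10 → 1  (reaches 1)
98: 98 → 145 → 42 → 20 → 4 → 16 → 37 → 58 → 89 → 145  (repeats 145)
happy: 94, 97

2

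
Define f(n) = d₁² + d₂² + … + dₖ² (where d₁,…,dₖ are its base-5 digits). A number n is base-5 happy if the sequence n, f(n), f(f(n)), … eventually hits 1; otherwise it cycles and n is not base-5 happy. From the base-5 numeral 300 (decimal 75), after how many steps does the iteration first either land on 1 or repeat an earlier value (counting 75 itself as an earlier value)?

4

75 = (3,0,0)_5 → 3² + 0² + 0² = 9
9 = (1,4)_5 → 1² + 4² = 17
17 = (3,2)_5 → 3² + 2² = 13
13 = (2,3)_5 → 2² + 3² = 13  — 13 repeats.
That took 4 steps.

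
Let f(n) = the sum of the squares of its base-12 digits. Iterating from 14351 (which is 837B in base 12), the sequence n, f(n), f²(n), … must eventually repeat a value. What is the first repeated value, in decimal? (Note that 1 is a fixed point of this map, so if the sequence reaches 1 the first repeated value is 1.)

14351 = (8,3,7,11)_12 → 8² + 3² + 7² + 11² = 243
243 = (1,8,3)_12 → 1² + 8² + 3² = 74
74 = (6,2)_12 → 6² + 2² = 40
40 = (3,4)_12 → 3² + 4² = 25
25 = (2,1)_12 → 2² + 1² = 5
5 = (5)_12 → 5² = 25  — 25 already appeared earlier.

25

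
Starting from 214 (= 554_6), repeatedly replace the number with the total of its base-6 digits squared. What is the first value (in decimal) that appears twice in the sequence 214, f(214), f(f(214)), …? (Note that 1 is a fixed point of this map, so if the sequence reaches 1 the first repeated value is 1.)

26

214 = (5,5,4)_6 → 5² + 5² + 4² = 66
66 = (1,5,0)_6 → 1² + 5² + 0² = 26
26 = (4,2)_6 → 4² + 2² = 20
20 = (3,2)_6 → 3² + 2² = 13
13 = (2,1)_6 → 2² + 1² = 5
5 = (5)_6 → 5² = 25
25 = (4,1)_6 → 4² + 1² = 17
17 = (2,5)_6 → 2² + 5² = 29
29 = (4,5)_6 → 4² + 5² = 41
41 = (1,0,5)_6 → 1² + 0² + 5² = 26  — 26 already appeared earlier.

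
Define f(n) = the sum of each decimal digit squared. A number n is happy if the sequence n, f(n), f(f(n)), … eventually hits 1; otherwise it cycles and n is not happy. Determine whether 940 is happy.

940 → 9² + 4² + 0² = 97
97 → 9² + 7² = 130
130 → 1² + 3² + 0² = 10
10 → 1² + 0² = 1  — reached 1.

happy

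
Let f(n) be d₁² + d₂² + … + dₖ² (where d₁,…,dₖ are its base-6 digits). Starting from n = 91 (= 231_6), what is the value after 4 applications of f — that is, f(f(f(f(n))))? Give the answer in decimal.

91 = (2,3,1)_6 → 2² + 3² + 1² = 4 + 9 + 1 = 14
14 = (2,2)_6 → 2² + 2² = 4 + 4 = 8
8 = (1,2)_6 → 1² + 2² = 1 + 4 = 5
5 = (5)_6 → 5² = 25

25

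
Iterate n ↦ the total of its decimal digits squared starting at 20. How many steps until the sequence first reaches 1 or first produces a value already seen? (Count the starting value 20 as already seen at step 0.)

8

20 → 2² + 0² = 4 + 0 = 4
4 → 4² = 16
16 → 1² + 6² = 1 + 36 = 37
37 → 3² + 7² = 9 + 49 = 58
58 → 5² + 8² = 25 + 64 = 89
89 → 8² + 9² = 64 + 81 = 145
145 → 1² + 4² + 5² = 1 + 16 + 25 = 42
42 → 4² + 2² = 16 + 4 = 20  — 20 repeats.
That took 8 steps.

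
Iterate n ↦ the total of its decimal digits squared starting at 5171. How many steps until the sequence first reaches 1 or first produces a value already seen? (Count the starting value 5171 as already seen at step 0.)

11

5171 → 5² + 1² + 7² + 1² = 76
76 → 7² + 6² = 85
85 → 8² + 5² = 89
89 → 8² + 9² = 145
145 → 1² + 4² + 5² = 42
42 → 4² + 2² = 20
20 → 2² + 0² = 4
4 → 4² = 16
16 → 1² + 6² = 37
37 → 3² + 7² = 58
58 → 5² + 8² = 89  — 89 repeats.
That took 11 steps.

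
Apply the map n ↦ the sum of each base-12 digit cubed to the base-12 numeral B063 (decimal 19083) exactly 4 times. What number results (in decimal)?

19083 = (11,0,6,3)_12 → 11³ + 0³ + 6³ + 3³ = 1331 + 0 + 216 + 27 = 1574
1574 = (10,11,2)_12 → 10³ + 11³ + 2³ = 1000 + 1331 + 8 = 2339
2339 = (1,4,2,11)_12 → 1³ + 4³ + 2³ + 11³ = 1 + 64 + 8 + 1331 = 1404
1404 = (9,9,0)_12 → 9³ + 9³ + 0³ = 729 + 729 + 0 = 1458

1458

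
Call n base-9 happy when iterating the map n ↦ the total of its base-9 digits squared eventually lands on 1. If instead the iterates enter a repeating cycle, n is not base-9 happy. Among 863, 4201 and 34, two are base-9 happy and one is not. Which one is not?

34

863: 863 → 91 → 3 → 9 → 1  — reaches 1 (base-9 happy)
4201: 4201 → 159 → 101 → 9 → 1  — reaches 1 (base-9 happy)
34: 34 → 58 → 52 → 74 → 68 → 74  — repeats 74 (not base-9 happy)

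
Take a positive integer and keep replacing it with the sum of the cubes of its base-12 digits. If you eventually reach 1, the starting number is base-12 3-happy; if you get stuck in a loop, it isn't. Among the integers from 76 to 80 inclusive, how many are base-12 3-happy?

4

76: 76 → 280 → 1396 → 1305 → 1458 → 1217 → 762 → 368 → 736 → 190 → 1028 → 856 → 1520 → 1728 → 1  (reaches 1)
77: 77 → 341 → 197 → 190 → 1028 → 856 → 1520 → 1728 → 1  (reaches 1)
78: 78 → 432 → 27 → 35 → 1339 → 1099 → 1029 → 1073 → 593 → 190 → 1028 → 856 → 1520 → 1728 → 1  (reaches 1)
79: 79 → 559 → 1370 → 953 → 684 → 793 → 342 → 288 → 8 → 512 → 755 → 1464 → 1008 → 343 → 415 → 1351 → 1136 → 1855 → 1344 → 793  (repeats 793)
80: 80 → 728 → 637 → 190 → 1028 → 856 → 1520 → 1728 → 1  (reaches 1)
base-12 3-happy: 76, 77, 78, 80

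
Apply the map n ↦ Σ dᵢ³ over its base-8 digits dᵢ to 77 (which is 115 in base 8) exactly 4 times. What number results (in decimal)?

77 = (1,1,5)_8 → 1³ + 1³ + 5³ = 1 + 1 + 125 = 127
127 = (1,7,7)_8 → 1³ + 7³ + 7³ = 1 + 343 + 343 = 687
687 = (1,2,5,7)_8 → 1³ + 2³ + 5³ + 7³ = 1 + 8 + 125 + 343 = 477
477 = (7,3,5)_8 → 7³ + 3³ + 5³ = 343 + 27 + 125 = 495

495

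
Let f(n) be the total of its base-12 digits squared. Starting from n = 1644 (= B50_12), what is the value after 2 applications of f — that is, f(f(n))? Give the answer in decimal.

1644 = (11,5,0)_12 → 11² + 5² + 0² = 121 + 25 + 0 = 146
146 = (1,0,2)_12 → 1² + 0² + 2² = 1 + 0 + 4 = 5

5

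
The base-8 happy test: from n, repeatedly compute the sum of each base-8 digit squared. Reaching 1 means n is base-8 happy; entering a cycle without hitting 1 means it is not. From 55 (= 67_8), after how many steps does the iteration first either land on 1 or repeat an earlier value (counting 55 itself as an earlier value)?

55 = (6,7)_8 → 6² + 7² = 85
85 = (1,2,5)_8 → 1² + 2² + 5² = 30
30 = (3,6)_8 → 3² + 6² = 45
45 = (5,5)_8 → 5² + 5² = 50
50 = (6,2)_8 → 6² + 2² = 40
40 = (5,0)_8 → 5² + 0² = 25
25 = (3,1)_8 → 3² + 1² = 10
10 = (1,2)_8 → 1² + 2² = 5
5 = (5)_8 → 5² = 25  — 25 repeats.
That took 9 steps.

9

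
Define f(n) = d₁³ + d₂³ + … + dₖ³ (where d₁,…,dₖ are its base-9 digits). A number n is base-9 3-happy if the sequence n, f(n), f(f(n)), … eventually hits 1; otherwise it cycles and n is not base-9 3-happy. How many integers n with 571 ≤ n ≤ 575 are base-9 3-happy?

1

571: 571 → 407 → 133 → 469 → 469  — not base-9 3-happy
572: 572 → 468 → 468  — not base-9 3-happy
573: 573 → 559 → 729 → 1  — base-9 3-happy
574: 574 → 686 → 584 → 856 → 128 → 134 → 638 → 1198 → 470 → 476 → 980 → 540 → 432 → 152 → 856  — not base-9 3-happy
575: 575 → 855 → 127 → 127  — not base-9 3-happy
base-9 3-happy: 573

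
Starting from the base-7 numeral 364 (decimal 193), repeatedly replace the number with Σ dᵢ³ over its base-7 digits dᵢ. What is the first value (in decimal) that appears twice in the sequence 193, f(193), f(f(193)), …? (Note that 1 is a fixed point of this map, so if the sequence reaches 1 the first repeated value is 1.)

193 = (3,6,4)_7 → 3³ + 6³ + 4³ = 27 + 216 + 64 = 307
307 = (6,1,6)_7 → 6³ + 1³ + 6³ = 216 + 1 + 216 = 433
433 = (1,1,5,6)_7 → 1³ + 1³ + 5³ + 6³ = 1 + 1 + 125 + 216 = 343
343 = (1,0,0,0)_7 → 1³ + 0³ + 0³ + 0³ = 1 + 0 + 0 + 0 = 1  — reached the fixed point 1.
1 → 1, so 1 is the first repeated value.

1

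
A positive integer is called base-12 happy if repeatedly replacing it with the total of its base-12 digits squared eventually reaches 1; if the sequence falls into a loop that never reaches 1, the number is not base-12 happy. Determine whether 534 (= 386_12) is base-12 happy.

534 = (3,8,6)_12 → 3² + 8² + 6² = 9 + 64 + 36 = 109
109 = (9,1)_12 → 9² + 1² = 81 + 1 = 82
82 = (6,10)_12 → 6² + 10² = 36 + 100 = 136
136 = (11,4)_12 → 11² + 4² = 121 + 16 = 137
137 = (11,5)_12 → 11² + 5² = 121 + 25 = 146
146 = (1,0,2)_12 → 1² + 0² + 2² = 1 + 0 + 4 = 5
5 = (5)_12 → 5² = 25
25 = (2,1)_12 → 2² + 1² = 4 + 1 = 5  — 5 already seen; the sequence cycles without reaching 1.

not base-12 happy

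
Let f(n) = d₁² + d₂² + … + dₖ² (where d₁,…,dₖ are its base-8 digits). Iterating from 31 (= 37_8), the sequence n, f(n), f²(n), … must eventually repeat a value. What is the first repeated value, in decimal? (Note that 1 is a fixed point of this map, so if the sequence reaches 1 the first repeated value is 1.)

16

31 = (3,7)_8 → 3² + 7² = 9 + 49 = 58
58 = (7,2)_8 → 7² + 2² = 49 + 4 = 53
53 = (6,5)_8 → 6² + 5² = 36 + 25 = 61
61 = (7,5)_8 → 7² + 5² = 49 + 25 = 74
74 = (1,1,2)_8 → 1² + 1² + 2² = 1 + 1 + 4 = 6
6 = (6)_8 → 6² = 36
36 = (4,4)_8 → 4² + 4² = 16 + 16 = 32
32 = (4,0)_8 → 4² + 0² = 16 + 0 = 16
16 = (2,0)_8 → 2² + 0² = 4 + 0 = 4
4 = (4)_8 → 4² = 16  — 16 already appeared earlier.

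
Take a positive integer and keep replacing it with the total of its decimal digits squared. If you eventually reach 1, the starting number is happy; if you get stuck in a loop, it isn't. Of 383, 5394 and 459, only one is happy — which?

383: 383 → 82 → 68 → 100 → 1  — reaches 1 (happy)
5394: 5394 → 131 → 11 → 2 → 4 → 16 → 37 → 58 → 89 → 145 → 42 → 20 → 4  — repeats 4 (not happy)
459: 459 → 122 → 9 → 81 → 65 → 61 → 37 → 58 → 89 → 145 → 42 → 20 → 4 → 16 → 37  — repeats 37 (not happy)

383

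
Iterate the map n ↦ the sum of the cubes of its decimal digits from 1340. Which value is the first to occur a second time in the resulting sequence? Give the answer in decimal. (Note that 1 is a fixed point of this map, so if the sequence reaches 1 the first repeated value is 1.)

1340 → 1³ + 3³ + 4³ + 0³ = 92
92 → 9³ + 2³ = 737
737 → 7³ + 3³ + 7³ = 713
713 → 7³ + 1³ + 3³ = 371
371 → 3³ + 7³ + 1³ = 371  — 371 already appeared earlier.

371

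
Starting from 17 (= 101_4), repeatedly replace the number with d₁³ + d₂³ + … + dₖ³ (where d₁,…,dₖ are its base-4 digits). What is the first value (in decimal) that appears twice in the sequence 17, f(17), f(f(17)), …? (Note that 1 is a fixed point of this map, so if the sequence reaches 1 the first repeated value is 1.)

8

17 = (1,0,1)_4 → 1³ + 0³ + 1³ = 2
2 = (2)_4 → 2³ = 8
8 = (2,0)_4 → 2³ + 0³ = 8  — 8 already appeared earlier.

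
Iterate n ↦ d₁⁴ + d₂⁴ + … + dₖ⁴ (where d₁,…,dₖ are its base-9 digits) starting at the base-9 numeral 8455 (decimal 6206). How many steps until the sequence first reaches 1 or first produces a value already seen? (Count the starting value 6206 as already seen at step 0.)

14

6206 = (8,4,5,5)_9 → 8⁴ + 4⁴ + 5⁴ + 5⁴ = 4096 + 256 + 625 + 625 = 5602
5602 = (7,6,1,4)_9 → 7⁴ + 6⁴ + 1⁴ + 4⁴ = 2401 + 1296 + 1 + 256 = 3954
3954 = (5,3,7,3)_9 → 5⁴ + 3⁴ + 7⁴ + 3⁴ = 625 + 81 + 2401 + 81 = 3188
3188 = (4,3,3,2)_9 → 4⁴ + 3⁴ + 3⁴ + 2⁴ = 256 + 81 + 81 + 16 = 434
434 = (5,3,2)_9 → 5⁴ + 3⁴ + 2⁴ = 625 + 81 + 16 = 722
722 = (8,8,2)_9 → 8⁴ + 8⁴ + 2⁴ = 4096 + 4096 + 16 = 8208
8208 = (1,2,2,3,0)_9 → 1⁴ + 2⁴ + 2⁴ + 3⁴ + 0⁴ = 1 + 16 + 16 + 81 + 0 = 114
114 = (1,3,6)_9 → 1⁴ + 3⁴ + 6⁴ = 1 + 81 + 1296 = 1378
1378 = (1,8,0,1)_9 → 1⁴ + 8⁴ + 0⁴ + 1⁴ = 1 + 4096 + 0 + 1 = 4098
4098 = (5,5,5,3)_9 → 5⁴ + 5⁴ + 5⁴ + 3⁴ = 625 + 625 + 625 + 81 = 1956
1956 = (2,6,1,3)_9 → 2⁴ + 6⁴ + 1⁴ + 3⁴ = 16 + 1296 + 1 + 81 = 1394
1394 = (1,8,1,8)_9 → 1⁴ + 8⁴ + 1⁴ + 8⁴ = 1 + 4096 + 1 + 4096 = 8194
8194 = (1,2,2,1,4)_9 → 1⁴ + 2⁴ + 2⁴ + 1⁴ + 4⁴ = 1 + 16 + 16 + 1 + 256 = 290
290 = (3,5,2)_9 → 3⁴ + 5⁴ + 2⁴ = 81 + 625 + 16 = 722  — 722 repeats.
That took 14 steps.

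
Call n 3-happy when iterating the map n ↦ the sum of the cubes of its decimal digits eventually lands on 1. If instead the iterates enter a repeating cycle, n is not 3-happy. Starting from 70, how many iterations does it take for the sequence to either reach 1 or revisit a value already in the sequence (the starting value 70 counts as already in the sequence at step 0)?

70 → 7³ + 0³ = 343 + 0 = 343
343 → 3³ + 4³ + 3³ = 27 + 64 + 27 = 118
118 → 1³ + 1³ + 8³ = 1 + 1 + 512 = 514
514 → 5³ + 1³ + 4³ = 125 + 1 + 64 = 190
190 → 1³ + 9³ + 0³ = 1 + 729 + 0 = 730
730 → 7³ + 3³ + 0³ = 343 + 27 + 0 = 370
370 → 3³ + 7³ + 0³ = 27 + 343 + 0 = 370  — 370 repeats.
That took 7 steps.

7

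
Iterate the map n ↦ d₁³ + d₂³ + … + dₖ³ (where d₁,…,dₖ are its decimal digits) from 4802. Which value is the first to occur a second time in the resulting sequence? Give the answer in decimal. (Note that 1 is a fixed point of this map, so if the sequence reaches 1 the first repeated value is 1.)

371

4802 → 4³ + 8³ + 0³ + 2³ = 584
584 → 5³ + 8³ + 4³ = 701
701 → 7³ + 0³ + 1³ = 344
344 → 3³ + 4³ + 4³ = 155
155 → 1³ + 5³ + 5³ = 251
251 → 2³ + 5³ + 1³ = 134
134 → 1³ + 3³ + 4³ = 92
92 → 9³ + 2³ = 737
737 → 7³ + 3³ + 7³ = 713
713 → 7³ + 1³ + 3³ = 371
371 → 3³ + 7³ + 1³ = 371  — 371 already appeared earlier.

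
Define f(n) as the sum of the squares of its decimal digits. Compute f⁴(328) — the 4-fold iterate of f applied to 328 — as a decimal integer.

42

328 → 3² + 2² + 8² = 77
77 → 7² + 7² = 98
98 → 9² + 8² = 145
145 → 1² + 4² + 5² = 42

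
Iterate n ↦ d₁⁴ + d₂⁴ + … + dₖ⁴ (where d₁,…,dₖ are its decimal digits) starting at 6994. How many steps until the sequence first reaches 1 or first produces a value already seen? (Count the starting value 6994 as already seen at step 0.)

13

6994 → 6⁴ + 9⁴ + 9⁴ + 4⁴ = 1296 + 6561 + 6561 + 256 = 14674
14674 → 1⁴ + 4⁴ + 6⁴ + 7⁴ + 4⁴ = 1 + 256 + 1296 + 2401 + 256 = 4210
4210 → 4⁴ + 2⁴ + 1⁴ + 0⁴ = 256 + 16 + 1 + 0 = 273
273 → 2⁴ + 7⁴ + 3⁴ = 16 + 2401 + 81 = 2498
2498 → 2⁴ + 4⁴ + 9⁴ + 8⁴ = 16 + 256 + 6561 + 4096 = 10929
10929 → 1⁴ + 0⁴ + 9⁴ + 2⁴ + 9⁴ = 1 + 0 + 6561 + 16 + 6561 = 13139
13139 → 1⁴ + 3⁴ + 1⁴ + 3⁴ + 9⁴ = 1 + 81 + 1 + 81 + 6561 = 6725
6725 → 6⁴ + 7⁴ + 2⁴ + 5⁴ = 1296 + 2401 + 16 + 625 = 4338
4338 → 4⁴ + 3⁴ + 3⁴ + 8⁴ = 256 + 81 + 81 + 4096 = 4514
4514 → 4⁴ + 5⁴ + 1⁴ + 4⁴ = 256 + 625 + 1 + 256 = 1138
1138 → 1⁴ + 1⁴ + 3⁴ + 8⁴ = 1 + 1 + 81 + 4096 = 4179
4179 → 4⁴ + 1⁴ + 7⁴ + 9⁴ = 256 + 1 + 2401 + 6561 = 9219
9219 → 9⁴ + 2⁴ + 1⁴ + 9⁴ = 6561 + 16 + 1 + 6561 = 13139  — 13139 repeats.
That took 13 steps.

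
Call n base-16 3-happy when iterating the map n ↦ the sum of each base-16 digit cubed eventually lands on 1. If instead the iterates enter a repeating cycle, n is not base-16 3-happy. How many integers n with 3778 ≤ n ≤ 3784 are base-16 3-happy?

1

3778: 3778 → 4480 → 514 → 16 → 1  (reaches 1)
3779: 3779 → 4499 → 758 → 3599 → 6119 → 3431 → 2756 → 2792 → 4256 → 1001 → 3500 → 4925 → 2252 → 3968 → 3887 → 6758 → 1433 → 1583 → 3599  (repeats 3599)
3780: 3780 → 4536 → 1845 → 495 → 6120 → 3600 → 2745 → 3060 → 4770 → 1017 → 4131 → 36 → 72 → 576 → 72  (repeats 72)
3781: 3781 → 4597 → 3502 → 5941 → 496 → 3376 → 2224 → 1843 → 397 → 2710 → 1945 → 1801 → 1072 → 91 → 1456 → 1456  (repeats 1456)
3782: 3782 → 4688 → 134 → 728 → 2717 → 3926 → 3716 → 3320 → 5615 → 6245 → 854 → 368 → 344 → 638 → 3095 → 2072 → 1025 → 65 → 65  (repeats 65)
3783: 3783 → 4815 → 5112 → 3915 → 4770 → 1017 → 4131 → 36 → 72 → 576 → 72  (repeats 72)
3784: 3784 → 4984 → 883 → 397 → 2710 → 1945 → 1801 → 1072 → 91 → 1456 → 1456  (repeats 1456)
base-16 3-happy: 3778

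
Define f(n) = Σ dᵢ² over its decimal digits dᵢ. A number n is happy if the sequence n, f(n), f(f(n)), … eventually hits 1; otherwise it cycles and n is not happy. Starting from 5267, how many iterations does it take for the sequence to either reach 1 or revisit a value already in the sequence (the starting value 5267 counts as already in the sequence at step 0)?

5267 → 5² + 2² + 6² + 7² = 25 + 4 + 36 + 49 = 114
114 → 1² + 1² + 4² = 1 + 1 + 16 = 18
18 → 1² + 8² = 1 + 64 = 65
65 → 6² + 5² = 36 + 25 = 61
61 → 6² + 1² = 36 + 1 = 37
37 → 3² + 7² = 9 + 49 = 58
58 → 5² + 8² = 25 + 64 = 89
89 → 8² + 9² = 64 + 81 = 145
145 → 1² + 4² + 5² = 1 + 16 + 25 = 42
42 → 4² + 2² = 16 + 4 = 20
20 → 2² + 0² = 4 + 0 = 4
4 → 4² = 16
16 → 1² + 6² = 1 + 36 = 37  — 37 repeats.
That took 13 steps.

13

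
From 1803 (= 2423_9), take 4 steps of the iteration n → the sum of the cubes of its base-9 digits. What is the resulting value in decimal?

521

1803 = (2,4,2,3)_9 → 2³ + 4³ + 2³ + 3³ = 107
107 = (1,2,8)_9 → 1³ + 2³ + 8³ = 521
521 = (6,3,8)_9 → 6³ + 3³ + 8³ = 755
755 = (1,0,2,8)_9 → 1³ + 0³ + 2³ + 8³ = 521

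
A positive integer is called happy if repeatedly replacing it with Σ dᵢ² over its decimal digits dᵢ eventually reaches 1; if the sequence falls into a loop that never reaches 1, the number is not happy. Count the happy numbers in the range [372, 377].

372: 372 → 62 → 40 → 16 → 37 → 58 → 89 → 145 → 42 → 20 → 4 → 16  (repeats 16)
373: 373 → 67 → 85 → 89 → 145 → 42 → 20 → 4 → 16 → 37 → 58 → 89  (repeats 89)
374: 374 → 74 → 65 → 61 → 37 → 58 → 89 → 145 → 42 → 20 → 4 → 16 → 37  (repeats 37)
375: 375 → 83 → 73 → 58 → 89 → 145 → 42 → 20 → 4 → 16 → 37 → 58  (repeats 58)
376: 376 → 94 → 97 → 130 → 10 → 1  (reaches 1)
377: 377 → 107 → 50 → 25 → 29 → 85 → 89 → 145 → 42 → 20 → 4 → 16 → 37 → 58 → 89  (repeats 89)
happy: 376

1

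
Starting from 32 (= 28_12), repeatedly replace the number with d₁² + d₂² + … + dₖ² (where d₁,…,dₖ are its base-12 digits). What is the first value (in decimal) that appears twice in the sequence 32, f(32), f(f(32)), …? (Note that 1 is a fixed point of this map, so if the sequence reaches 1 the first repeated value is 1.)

25

32 = (2,8)_12 → 2² + 8² = 4 + 64 = 68
68 = (5,8)_12 → 5² + 8² = 25 + 64 = 89
89 = (7,5)_12 → 7² + 5² = 49 + 25 = 74
74 = (6,2)_12 → 6² + 2² = 36 + 4 = 40
40 = (3,4)_12 → 3² + 4² = 9 + 16 = 25
25 = (2,1)_12 → 2² + 1² = 4 + 1 = 5
5 = (5)_12 → 5² = 25  — 25 already appeared earlier.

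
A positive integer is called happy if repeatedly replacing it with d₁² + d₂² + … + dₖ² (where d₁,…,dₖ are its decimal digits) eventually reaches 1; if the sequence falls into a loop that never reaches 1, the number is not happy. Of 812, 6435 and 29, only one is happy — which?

6435

812: 812 → 69 → 117 → 51 → 26 → 40 → 16 → 37 → 58 → 89 → 145 → 42 → 20 → 4 → 16  — repeats 16 (not happy)
6435: 6435 → 86 → 100 → 1  — reaches 1 (happy)
29: 29 → 85 → 89 → 145 → 42 → 20 → 4 → 16 → 37 → 58 → 89  — repeats 89 (not happy)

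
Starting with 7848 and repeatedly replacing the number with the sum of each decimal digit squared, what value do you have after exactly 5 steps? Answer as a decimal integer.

7848 → 7² + 8² + 4² + 8² = 193
193 → 1² + 9² + 3² = 91
91 → 9² + 1² = 82
82 → 8² + 2² = 68
68 → 6² + 8² = 100

100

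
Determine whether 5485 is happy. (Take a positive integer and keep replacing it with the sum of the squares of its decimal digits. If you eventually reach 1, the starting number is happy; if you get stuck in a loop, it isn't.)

happy

5485 → 5² + 4² + 8² + 5² = 130
130 → 1² + 3² + 0² = 10
10 → 1² + 0² = 1  — reached 1.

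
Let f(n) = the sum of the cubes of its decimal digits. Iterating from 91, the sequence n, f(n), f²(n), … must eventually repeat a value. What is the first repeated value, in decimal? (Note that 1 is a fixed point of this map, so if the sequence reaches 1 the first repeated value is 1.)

91 → 9³ + 1³ = 729 + 1 = 730
730 → 7³ + 3³ + 0³ = 343 + 27 + 0 = 370
370 → 3³ + 7³ + 0³ = 27 + 343 + 0 = 370  — 370 already appeared earlier.

370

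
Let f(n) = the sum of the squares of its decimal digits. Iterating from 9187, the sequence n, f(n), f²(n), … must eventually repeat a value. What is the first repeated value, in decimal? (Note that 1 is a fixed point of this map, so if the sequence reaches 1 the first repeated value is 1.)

89

9187 → 9² + 1² + 8² + 7² = 195
195 → 1² + 9² + 5² = 107
107 → 1² + 0² + 7² = 50
50 → 5² + 0² = 25
25 → 2² + 5² = 29
29 → 2² + 9² = 85
85 → 8² + 5² = 89
89 → 8² + 9² = 145
145 → 1² + 4² + 5² = 42
42 → 4² + 2² = 20
20 → 2² + 0² = 4
4 → 4² = 16
16 → 1² + 6² = 37
37 → 3² + 7² = 58
58 → 5² + 8² = 89  — 89 already appeared earlier.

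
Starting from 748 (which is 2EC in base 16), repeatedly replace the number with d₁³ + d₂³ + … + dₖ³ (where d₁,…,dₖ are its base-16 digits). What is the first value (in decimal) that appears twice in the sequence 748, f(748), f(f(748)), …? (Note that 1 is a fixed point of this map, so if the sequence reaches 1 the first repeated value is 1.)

748 = (2,14,12)_16 → 2³ + 14³ + 12³ = 8 + 2744 + 1728 = 4480
4480 = (1,1,8,0)_16 → 1³ + 1³ + 8³ + 0³ = 1 + 1 + 512 + 0 = 514
514 = (2,0,2)_16 → 2³ + 0³ + 2³ = 8 + 0 + 8 = 16
16 = (1,0)_16 → 1³ + 0³ = 1 + 0 = 1  — reached the fixed point 1.
1 → 1, so 1 is the first repeated value.

1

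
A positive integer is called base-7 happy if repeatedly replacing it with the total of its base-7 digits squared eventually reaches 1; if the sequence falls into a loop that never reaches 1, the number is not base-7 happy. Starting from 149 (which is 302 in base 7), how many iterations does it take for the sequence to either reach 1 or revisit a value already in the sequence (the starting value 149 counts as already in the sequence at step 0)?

149 = (3,0,2)_7 → 3² + 0² + 2² = 9 + 0 + 4 = 13
13 = (1,6)_7 → 1² + 6² = 1 + 36 = 37
37 = (5,2)_7 → 5² + 2² = 25 + 4 = 29
29 = (4,1)_7 → 4² + 1² = 16 + 1 = 17
17 = (2,3)_7 → 2² + 3² = 4 + 9 = 13  — 13 repeats.
That took 5 steps.

5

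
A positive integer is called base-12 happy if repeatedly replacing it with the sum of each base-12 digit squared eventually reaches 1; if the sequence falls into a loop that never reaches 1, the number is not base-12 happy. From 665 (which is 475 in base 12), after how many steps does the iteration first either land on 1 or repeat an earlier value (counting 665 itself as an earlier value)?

6

665 = (4,7,5)_12 → 4² + 7² + 5² = 16 + 49 + 25 = 90
90 = (7,6)_12 → 7² + 6² = 49 + 36 = 85
85 = (7,1)_12 → 7² + 1² = 49 + 1 = 50
50 = (4,2)_12 → 4² + 2² = 16 + 4 = 20
20 = (1,8)_12 → 1² + 8² = 1 + 64 = 65
65 = (5,5)_12 → 5² + 5² = 25 + 25 = 50  — 50 repeats.
That took 6 steps.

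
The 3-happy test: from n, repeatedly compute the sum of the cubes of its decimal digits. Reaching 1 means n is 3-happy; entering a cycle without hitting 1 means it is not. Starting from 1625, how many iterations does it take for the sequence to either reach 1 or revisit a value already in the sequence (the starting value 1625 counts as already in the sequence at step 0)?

1625 → 1³ + 6³ + 2³ + 5³ = 1 + 216 + 8 + 125 = 350
350 → 3³ + 5³ + 0³ = 27 + 125 + 0 = 152
152 → 1³ + 5³ + 2³ = 1 + 125 + 8 = 134
134 → 1³ + 3³ + 4³ = 1 + 27 + 64 = 92
92 → 9³ + 2³ = 729 + 8 = 737
737 → 7³ + 3³ + 7³ = 343 + 27 + 343 = 713
713 → 7³ + 1³ + 3³ = 343 + 1 + 27 = 371
371 → 3³ + 7³ + 1³ = 27 + 343 + 1 = 371  — 371 repeats.
That took 8 steps.

8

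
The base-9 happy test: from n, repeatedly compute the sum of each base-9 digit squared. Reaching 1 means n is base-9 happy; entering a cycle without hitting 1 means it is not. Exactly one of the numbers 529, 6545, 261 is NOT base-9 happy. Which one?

261

529: 529 → 101 → 9 → 1  — reaches 1 (base-9 happy)
6545: 6545 → 181 → 9 → 1  — reaches 1 (base-9 happy)
261: 261 → 13 → 17 → 65 → 53 → 89 → 65  — repeats 65 (not base-9 happy)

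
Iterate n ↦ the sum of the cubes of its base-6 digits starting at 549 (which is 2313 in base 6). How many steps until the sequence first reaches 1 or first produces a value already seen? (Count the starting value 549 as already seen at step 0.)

8

549 = (2,3,1,3)_6 → 2³ + 3³ + 1³ + 3³ = 8 + 27 + 1 + 27 = 63
63 = (1,4,3)_6 → 1³ + 4³ + 3³ = 1 + 64 + 27 = 92
92 = (2,3,2)_6 → 2³ + 3³ + 2³ = 8 + 27 + 8 = 43
43 = (1,1,1)_6 → 1³ + 1³ + 1³ = 1 + 1 + 1 = 3
3 = (3)_6 → 3³ = 27
27 = (4,3)_6 → 4³ + 3³ = 64 + 27 = 91
91 = (2,3,1)_6 → 2³ + 3³ + 1³ = 8 + 27 + 1 = 36
36 = (1,0,0)_6 → 1³ + 0³ + 0³ = 1 + 0 + 0 = 1  — reached 1.
That took 8 steps.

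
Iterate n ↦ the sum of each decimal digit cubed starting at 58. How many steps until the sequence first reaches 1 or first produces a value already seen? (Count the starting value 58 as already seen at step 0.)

58 → 5³ + 8³ = 637
637 → 6³ + 3³ + 7³ = 586
586 → 5³ + 8³ + 6³ = 853
853 → 8³ + 5³ + 3³ = 664
664 → 6³ + 6³ + 4³ = 496
496 → 4³ + 9³ + 6³ = 1009
1009 → 1³ + 0³ + 0³ + 9³ = 730
730 → 7³ + 3³ + 0³ = 370
370 → 3³ + 7³ + 0³ = 370  — 370 repeats.
That took 9 steps.

9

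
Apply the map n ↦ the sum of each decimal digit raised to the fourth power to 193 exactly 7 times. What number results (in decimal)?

193 → 6643
6643 → 2929
2929 → 13154
13154 → 964
964 → 8113
8113 → 4179
4179 → 9219

9219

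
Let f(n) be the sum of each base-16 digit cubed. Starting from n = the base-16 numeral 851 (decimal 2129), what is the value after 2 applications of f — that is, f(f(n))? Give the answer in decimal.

3095

2129 = (8,5,1)_16 → 8³ + 5³ + 1³ = 512 + 125 + 1 = 638
638 = (2,7,14)_16 → 2³ + 7³ + 14³ = 8 + 343 + 2744 = 3095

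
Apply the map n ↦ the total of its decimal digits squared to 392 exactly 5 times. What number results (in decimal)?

392 → 3² + 9² + 2² = 94
94 → 9² + 4² = 97
97 → 9² + 7² = 130
130 → 1² + 3² + 0² = 10
10 → 1² + 0² = 1

1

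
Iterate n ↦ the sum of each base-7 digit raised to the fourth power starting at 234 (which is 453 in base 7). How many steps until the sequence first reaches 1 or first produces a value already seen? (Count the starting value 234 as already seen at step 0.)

234 = (4,5,3)_7 → 4⁴ + 5⁴ + 3⁴ = 256 + 625 + 81 = 962
962 = (2,5,4,3)_7 → 2⁴ + 5⁴ + 4⁴ + 3⁴ = 16 + 625 + 256 + 81 = 978
978 = (2,5,6,5)_7 → 2⁴ + 5⁴ + 6⁴ + 5⁴ = 16 + 625 + 1296 + 625 = 2562
2562 = (1,0,3,2,0)_7 → 1⁴ + 0⁴ + 3⁴ + 2⁴ + 0⁴ = 1 + 0 + 81 + 16 + 0 = 98
98 = (2,0,0)_7 → 2⁴ + 0⁴ + 0⁴ = 16 + 0 + 0 = 16
16 = (2,2)_7 → 2⁴ + 2⁴ = 16 + 16 = 32
32 = (4,4)_7 → 4⁴ + 4⁴ = 256 + 256 = 512
512 = (1,3,3,1)_7 → 1⁴ + 3⁴ + 3⁴ + 1⁴ = 1 + 81 + 81 + 1 = 164
164 = (3,2,3)_7 → 3⁴ + 2⁴ + 3⁴ = 81 + 16 + 81 = 178
178 = (3,4,3)_7 → 3⁴ + 4⁴ + 3⁴ = 81 + 256 + 81 = 418
418 = (1,1,3,5)_7 → 1⁴ + 1⁴ + 3⁴ + 5⁴ = 1 + 1 + 81 + 625 = 708
708 = (2,0,3,1)_7 → 2⁴ + 0⁴ + 3⁴ + 1⁴ = 16 + 0 + 81 + 1 = 98  — 98 repeats.
That took 12 steps.

12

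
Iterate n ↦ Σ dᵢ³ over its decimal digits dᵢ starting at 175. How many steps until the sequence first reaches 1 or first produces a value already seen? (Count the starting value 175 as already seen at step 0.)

175 → 1³ + 7³ + 5³ = 1 + 343 + 125 = 469
469 → 4³ + 6³ + 9³ = 64 + 216 + 729 = 1009
1009 → 1³ + 0³ + 0³ + 9³ = 1 + 0 + 0 + 729 = 730
730 → 7³ + 3³ + 0³ = 343 + 27 + 0 = 370
370 → 3³ + 7³ + 0³ = 27 + 343 + 0 = 370  — 370 repeats.
That took 5 steps.

5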